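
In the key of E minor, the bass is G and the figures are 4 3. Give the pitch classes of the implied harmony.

G, B, C, E

The written figures 4 3 are shorthand for 6/4/3: the 6 is implied.
A third above G in this key is B.
A fourth above G in this key is C.
A sixth above G in this key is E.
Together with the bass G, this spells C major seventh in second inversion.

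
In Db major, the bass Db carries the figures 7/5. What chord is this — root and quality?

The figures 7/5 indicate a seventh chord in root position.
In root position the bass is the root, so the root is Db.
The chord tones are Db, F, Ab, C, giving Db major seventh.

Db major seventh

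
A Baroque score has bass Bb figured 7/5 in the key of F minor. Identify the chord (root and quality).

The figures 7/5 indicate a seventh chord in root position.
In root position the bass is the root, so the root is Bb.
The chord tones are Bb, Db, F, Ab, giving Bb minor seventh.

Bb minor seventh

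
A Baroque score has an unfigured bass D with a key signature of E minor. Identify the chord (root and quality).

An unfigured bass indicates a triad in root position.
In root position the bass is the root, so the root is D.
The chord tones are D, F#, A, giving D major.

D major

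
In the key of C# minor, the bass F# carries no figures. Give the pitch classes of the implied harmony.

An unfigured bass implies 5/3.
A third above F# in this key is A.
A fifth above F# in this key is C#.
Together with the bass F#, this spells F# minor in root position.

F#, A, C#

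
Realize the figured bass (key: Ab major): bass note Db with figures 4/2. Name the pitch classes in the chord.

Db, Eb, G, Bb

The written figures 4/2 are shorthand for 6/4/2: the 6 is implied.
A second above Db in this key is Eb.
A fourth above Db in this key is G.
A sixth above Db in this key is Bb.
Together with the bass Db, this spells Eb dominant seventh in third inversion.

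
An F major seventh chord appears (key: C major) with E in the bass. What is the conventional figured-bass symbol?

E is the seventh of F major seventh, so the chord is in third inversion.
A seventh chord in third inversion is figured 6/4/2, conventionally abbreviated 4/2.

4/2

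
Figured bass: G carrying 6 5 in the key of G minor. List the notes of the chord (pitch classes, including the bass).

The written figures 6 5 are shorthand for 6/5/3: the 3 is implied.
A third above G in this key is Bb.
A fifth above G in this key is D.
A sixth above G in this key is Eb.
Together with the bass G, this spells Eb major seventh in first inversion.

G, Bb, D, Eb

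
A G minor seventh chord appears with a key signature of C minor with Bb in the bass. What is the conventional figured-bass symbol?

Bb is the third of G minor seventh, so the chord is in first inversion.
A seventh chord in first inversion is figured 6/5/3, conventionally abbreviated 6/5.

6/5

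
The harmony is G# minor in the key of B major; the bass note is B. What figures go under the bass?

6

B is the third of G# minor, so the chord is in first inversion.
A triad in first inversion is figured 6/3, conventionally abbreviated 6.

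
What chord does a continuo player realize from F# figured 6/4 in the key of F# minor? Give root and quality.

B minor

The figures 6/4 indicate a triad in second inversion.
In second inversion the root lies a fourth above the bass: a fourth above F# in F# minor is B.
The chord tones are F#, B, D, giving B minor.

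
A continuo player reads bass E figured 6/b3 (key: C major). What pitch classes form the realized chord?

E, Gb, C

A third above E in this key is G, lowered to Gb by the flat.
A sixth above E in this key is C.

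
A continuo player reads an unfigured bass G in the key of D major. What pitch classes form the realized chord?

G, B, D

An unfigured bass implies 5/3.
A third above G in this key is B.
A fifth above G in this key is D.
Together with the bass G, this spells G major in root position.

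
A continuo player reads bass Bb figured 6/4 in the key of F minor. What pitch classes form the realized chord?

A fourth above Bb in this key is Eb.
A sixth above Bb in this key is G.
Together with the bass Bb, this spells Eb major in second inversion.

Bb, Eb, G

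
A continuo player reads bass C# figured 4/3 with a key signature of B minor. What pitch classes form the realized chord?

The written figures 4/3 are shorthand for 6/4/3: the 6 is implied.
A third above C# in this key is E.
A fourth above C# in this key is F#.
A sixth above C# in this key is A.
Together with the bass C#, this spells F# minor seventh in second inversion.

C#, E, F#, A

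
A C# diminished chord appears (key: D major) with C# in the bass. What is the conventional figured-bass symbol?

C# is the root of C# diminished, so the chord is in root position.
A triad in root position is figured 5/3, conventionally abbreviated (no figures — root-position triad).

no figures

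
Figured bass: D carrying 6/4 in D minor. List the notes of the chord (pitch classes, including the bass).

A fourth above D in this key is G.
A sixth above D in this key is Bb.
Together with the bass D, this spells G minor in second inversion.

D, G, Bb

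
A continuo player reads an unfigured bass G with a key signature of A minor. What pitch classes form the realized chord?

G, B, D

An unfigured bass implies 5/3.
A third above G in this key is B.
A fifth above G in this key is D.
Together with the bass G, this spells G major in root position.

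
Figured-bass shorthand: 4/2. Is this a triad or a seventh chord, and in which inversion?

seventh chord, third inversion

4/2 is shorthand for 6/4/2.
Intervals of 6/4/2 above the bass form a seventh chord; the bass is the seventh, so this is third inversion.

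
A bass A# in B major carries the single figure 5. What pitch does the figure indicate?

Counting 4 letter steps above A# lands on E; in B major, that letter is E.

E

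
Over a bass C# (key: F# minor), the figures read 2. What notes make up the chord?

The written figures 2 are shorthand for 6/4/2: the 6/4 are implied.
A second above C# in this key is D.
A fourth above C# in this key is F#.
A sixth above C# in this key is A.
Together with the bass C#, this spells D major seventh in third inversion.

C#, D, F#, A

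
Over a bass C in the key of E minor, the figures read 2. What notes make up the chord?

The written figures 2 are shorthand for 6/4/2: the 6/4 are implied.
A second above C in this key is D.
A fourth above C in this key is F#.
A sixth above C in this key is A.
Together with the bass C, this spells D dominant seventh in third inversion.

C, D, F#, A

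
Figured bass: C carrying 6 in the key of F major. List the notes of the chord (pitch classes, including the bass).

C, E, A

The written figures 6 are shorthand for 6/3: the 3 is implied.
A third above C in this key is E.
A sixth above C in this key is A.
Together with the bass C, this spells A minor in first inversion.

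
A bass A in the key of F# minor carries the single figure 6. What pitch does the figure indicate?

Counting 5 letter steps above A lands on F; in F# minor, that letter is F#.

F#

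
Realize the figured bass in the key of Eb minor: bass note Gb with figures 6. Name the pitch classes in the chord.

Gb, Bb, Eb

The written figures 6 are shorthand for 6/3: the 3 is implied.
A third above Gb in this key is Bb.
A sixth above Gb in this key is Eb.
Together with the bass Gb, this spells Eb minor in first inversion.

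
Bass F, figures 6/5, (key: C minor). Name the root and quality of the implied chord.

D half-diminished seventh

The figures 6/5 indicate a seventh chord in first inversion.
In first inversion the root lies a sixth above the bass: a sixth above F in C minor is D.
The chord tones are F, Ab, C, D, giving D half-diminished seventh.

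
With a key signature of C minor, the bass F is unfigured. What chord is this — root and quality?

An unfigured bass indicates a triad in root position.
In root position the bass is the root, so the root is F.
The chord tones are F, Ab, C, giving F minor.

F minor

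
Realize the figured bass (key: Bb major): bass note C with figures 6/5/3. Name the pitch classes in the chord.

A third above C in this key is Eb.
A fifth above C in this key is G.
A sixth above C in this key is A.
Together with the bass C, this spells A half-diminished seventh in first inversion.

C, Eb, G, A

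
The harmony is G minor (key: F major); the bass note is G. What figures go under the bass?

G is the root of G minor, so the chord is in root position.
A triad in root position is figured 5/3, conventionally abbreviated (no figures — root-position triad).

no figures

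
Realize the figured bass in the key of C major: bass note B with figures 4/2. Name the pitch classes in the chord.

The written figures 4/2 are shorthand for 6/4/2: the 6 is implied.
A second above B in this key is C.
A fourth above B in this key is E.
A sixth above B in this key is G.
Together with the bass B, this spells C major seventh in third inversion.

B, C, E, G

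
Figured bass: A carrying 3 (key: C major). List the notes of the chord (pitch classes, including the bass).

The written figures 3 are shorthand for 5/3: the 5 is implied.
A third above A in this key is C.
A fifth above A in this key is E.
Together with the bass A, this spells A minor in root position.

A, C, E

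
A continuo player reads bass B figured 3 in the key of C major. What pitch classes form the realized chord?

The written figures 3 are shorthand for 5/3: the 5 is implied.
A third above B in this key is D.
A fifth above B in this key is F.
Together with the bass B, this spells B diminished in root position.

B, D, F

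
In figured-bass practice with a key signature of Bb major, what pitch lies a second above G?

Counting 1 letter step above G lands on A; in Bb major, that letter is A.

A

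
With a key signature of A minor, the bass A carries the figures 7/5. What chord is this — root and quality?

A minor seventh

The figures 7/5 indicate a seventh chord in root position.
In root position the bass is the root, so the root is A.
The chord tones are A, C, E, G, giving A minor seventh.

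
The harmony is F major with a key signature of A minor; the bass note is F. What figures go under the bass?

F is the root of F major, so the chord is in root position.
A triad in root position is figured 5/3, conventionally abbreviated (no figures — root-position triad).

no figures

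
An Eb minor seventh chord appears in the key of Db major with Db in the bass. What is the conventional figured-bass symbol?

Db is the seventh of Eb minor seventh, so the chord is in third inversion.
A seventh chord in third inversion is figured 6/4/2, conventionally abbreviated 4/2.

4/2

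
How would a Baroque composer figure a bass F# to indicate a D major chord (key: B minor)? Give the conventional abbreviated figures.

6

F# is the third of D major, so the chord is in first inversion.
A triad in first inversion is figured 6/3, conventionally abbreviated 6.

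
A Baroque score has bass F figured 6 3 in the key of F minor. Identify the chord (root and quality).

Db major

The figures 6 3 indicate a triad in first inversion.
In first inversion the root lies a sixth above the bass: a sixth above F in F minor is Db.
The chord tones are F, Ab, Db, giving Db major.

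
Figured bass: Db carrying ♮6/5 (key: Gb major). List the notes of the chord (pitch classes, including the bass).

Db, F, Ab, B

The written figures ♮6/5 are shorthand for 6/5/3: the 3 is implied.
A third above Db in this key is F.
A fifth above Db in this key is Ab.
A sixth above Db in this key is Bb, made natural (B) by the ♮ figure.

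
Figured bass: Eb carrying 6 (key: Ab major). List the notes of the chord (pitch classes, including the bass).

Eb, G, C

The written figures 6 are shorthand for 6/3: the 3 is implied.
A third above Eb in this key is G.
A sixth above Eb in this key is C.
Together with the bass Eb, this spells C minor in first inversion.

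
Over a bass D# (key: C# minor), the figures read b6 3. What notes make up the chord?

D#, F#, Bb

A third above D# in this key is F#.
A sixth above D# in this key is B, lowered to Bb by the flat.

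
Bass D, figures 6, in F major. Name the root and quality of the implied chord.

Bb major

The figures 6 indicate a triad in first inversion.
In first inversion the root lies a sixth above the bass: a sixth above D in F major is Bb.
The chord tones are D, F, Bb, giving Bb major.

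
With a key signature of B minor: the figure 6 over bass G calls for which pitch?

Counting 5 letter steps above G lands on E; in B minor, that letter is E.

E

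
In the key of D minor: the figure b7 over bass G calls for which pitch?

Fb

Counting 6 letter steps above G lands on F; in D minor, that letter is F.
The b7 figure lowers it a semitone, giving Fb.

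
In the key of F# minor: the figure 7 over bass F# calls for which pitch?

Counting 6 letter steps above F# lands on E; in F# minor, that letter is E.

E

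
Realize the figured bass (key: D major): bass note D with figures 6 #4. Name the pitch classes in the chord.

D, G#, B

A fourth above D in this key is G, raised to G# by the sharp.
A sixth above D in this key is B.
Together with the bass D, this spells G# diminished in second inversion.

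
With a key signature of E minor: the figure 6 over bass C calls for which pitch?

A

Counting 5 letter steps above C lands on A; in E minor, that letter is A.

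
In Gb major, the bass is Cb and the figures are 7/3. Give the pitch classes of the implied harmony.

Cb, Eb, Gb, Bb

The written figures 7/3 are shorthand for 7/5/3: the 5 is implied.
A third above Cb in this key is Eb.
A fifth above Cb in this key is Gb.
A seventh above Cb in this key is Bb.
Together with the bass Cb, this spells Cb major seventh in root position.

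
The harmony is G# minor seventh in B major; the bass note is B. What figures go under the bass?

6/5

B is the third of G# minor seventh, so the chord is in first inversion.
A seventh chord in first inversion is figured 6/5/3, conventionally abbreviated 6/5.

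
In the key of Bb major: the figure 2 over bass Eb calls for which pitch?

Counting 1 letter step above Eb lands on F; in Bb major, that letter is F.

F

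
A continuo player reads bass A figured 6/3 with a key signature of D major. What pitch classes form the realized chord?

A third above A in this key is C#.
A sixth above A in this key is F#.
Together with the bass A, this spells F# minor in first inversion.

A, C#, F#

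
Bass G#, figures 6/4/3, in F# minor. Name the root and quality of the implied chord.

C# minor seventh

The figures 6/4/3 indicate a seventh chord in second inversion.
In second inversion the root lies a fourth above the bass: a fourth above G# in F# minor is C#.
The chord tones are G#, B, C#, E, giving C# minor seventh.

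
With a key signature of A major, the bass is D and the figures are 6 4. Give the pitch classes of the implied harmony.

A fourth above D in this key is G#.
A sixth above D in this key is B.
Together with the bass D, this spells G# diminished in second inversion.

D, G#, B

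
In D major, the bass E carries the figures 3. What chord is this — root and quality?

The figures 3 indicate a triad in root position.
In root position the bass is the root, so the root is E.
The chord tones are E, G, B, giving E minor.

E minor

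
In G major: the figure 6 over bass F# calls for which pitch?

Counting 5 letter steps above F# lands on D; in G major, that letter is D.

D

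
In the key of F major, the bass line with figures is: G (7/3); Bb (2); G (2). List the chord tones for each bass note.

G (7/5/3): G, Bb, D, F.
Bb (6/4/2): Bb, C, E, G.
G (6/4/2): G, A, C, E.

G, Bb, D, F | Bb, C, E, G | G, A, C, E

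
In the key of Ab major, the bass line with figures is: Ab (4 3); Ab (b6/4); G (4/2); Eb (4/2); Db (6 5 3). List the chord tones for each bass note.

Ab, C, Db, F | Ab, Db, Fb | G, Ab, C, Eb | Eb, F, Ab, C | Db, F, Ab, Bb

Ab (6/4/3): Ab, C, Db, F.
Ab (b6/4): Ab, Db, Fb.
G (6/4/2): G, Ab, C, Eb.
Eb (6/4/2): Eb, F, Ab, C.
Db (6/5/3): Db, F, Ab, Bb.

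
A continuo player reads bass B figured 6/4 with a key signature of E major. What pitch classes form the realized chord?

B, E, G#

A fourth above B in this key is E.
A sixth above B in this key is G#.
Together with the bass B, this spells E major in second inversion.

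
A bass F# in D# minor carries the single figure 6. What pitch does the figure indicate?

D#

Counting 5 letter steps above F# lands on D; in D# minor, that letter is D#.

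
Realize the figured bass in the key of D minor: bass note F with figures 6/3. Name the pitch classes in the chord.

A third above F in this key is A.
A sixth above F in this key is D.
Together with the bass F, this spells D minor in first inversion.

F, A, D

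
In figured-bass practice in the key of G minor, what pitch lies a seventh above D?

C

Counting 6 letter steps above D lands on C; in G minor, that letter is C.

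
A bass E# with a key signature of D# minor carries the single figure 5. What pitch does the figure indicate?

B

Counting 4 letter steps above E# lands on B; in D# minor, that letter is B.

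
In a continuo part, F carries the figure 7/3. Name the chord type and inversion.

seventh chord, root position

7/3 is shorthand for 7/5/3.
Intervals of 7/5/3 above the bass form a seventh chord; the bass is the root, so this is root position.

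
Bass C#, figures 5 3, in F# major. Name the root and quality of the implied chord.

C# major

The figures 5 3 indicate a triad in root position.
In root position the bass is the root, so the root is C#.
The chord tones are C#, E#, G#, giving C# major.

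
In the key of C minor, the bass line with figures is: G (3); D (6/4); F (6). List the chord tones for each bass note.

G (5/3): G, Bb, D.
D (6/4): D, G, Bb.
F (6/3): F, Ab, D.

G, Bb, D | D, G, Bb | F, Ab, D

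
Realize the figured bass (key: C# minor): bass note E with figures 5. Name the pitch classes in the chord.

The written figures 5 are shorthand for 5/3: the 3 is implied.
A third above E in this key is G#.
A fifth above E in this key is B.
Together with the bass E, this spells E major in root position.

E, G#, B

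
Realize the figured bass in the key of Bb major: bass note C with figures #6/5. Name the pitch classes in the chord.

The written figures #6/5 are shorthand for 6/5/3: the 3 is implied.
A third above C in this key is Eb.
A fifth above C in this key is G.
A sixth above C in this key is A, raised to A# by the sharp.

C, Eb, G, A#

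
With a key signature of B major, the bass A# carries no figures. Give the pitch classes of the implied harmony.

An unfigured bass implies 5/3.
A third above A# in this key is C#.
A fifth above A# in this key is E.
Together with the bass A#, this spells A# diminished in root position.

A#, C#, E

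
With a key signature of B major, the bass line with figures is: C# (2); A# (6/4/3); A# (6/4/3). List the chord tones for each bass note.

C#, D#, F#, A# | A#, C#, D#, F# | A#, C#, D#, F#

C# (6/4/2): C#, D#, F#, A#.
A# (6/4/3): A#, C#, D#, F#.
A# (6/4/3): A#, C#, D#, F#.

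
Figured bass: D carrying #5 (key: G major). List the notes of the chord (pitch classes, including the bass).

D, F#, A#

The written figures #5 are shorthand for 5/3: the 3 is implied.
A third above D in this key is F#.
A fifth above D in this key is A, raised to A# by the sharp.
Together with the bass D, this spells D augmented in root position.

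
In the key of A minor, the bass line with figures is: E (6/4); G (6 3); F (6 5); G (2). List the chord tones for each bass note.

E (6/4): E, A, C.
G (6/3): G, B, E.
F (6/5/3): F, A, C, D.
G (6/4/2): G, A, C, E.

E, A, C | G, B, E | F, A, C, D | G, A, C, E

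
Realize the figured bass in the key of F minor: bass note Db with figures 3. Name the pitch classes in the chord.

The written figures 3 are shorthand for 5/3: the 5 is implied.
A third above Db in this key is F.
A fifth above Db in this key is Ab.
Together with the bass Db, this spells Db major in root position.

Db, F, Ab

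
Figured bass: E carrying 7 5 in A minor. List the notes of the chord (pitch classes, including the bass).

The written figures 7 5 are shorthand for 7/5/3: the 3 is implied.
A third above E in this key is G.
A fifth above E in this key is B.
A seventh above E in this key is D.
Together with the bass E, this spells E minor seventh in root position.

E, G, B, D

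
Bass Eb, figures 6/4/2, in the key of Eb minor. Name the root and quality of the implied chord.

The figures 6/4/2 indicate a seventh chord in third inversion.
In third inversion the root lies a second above the bass: a second above Eb in Eb minor is F.
The chord tones are Eb, F, Ab, Cb, giving F half-diminished seventh.

F half-diminished seventh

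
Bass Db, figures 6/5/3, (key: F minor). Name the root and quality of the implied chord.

Bb minor seventh

The figures 6/5/3 indicate a seventh chord in first inversion.
In first inversion the root lies a sixth above the bass: a sixth above Db in F minor is Bb.
The chord tones are Db, F, Ab, Bb, giving Bb minor seventh.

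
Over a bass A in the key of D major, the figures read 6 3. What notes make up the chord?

A, C#, F#

A third above A in this key is C#.
A sixth above A in this key is F#.
Together with the bass A, this spells F# minor in first inversion.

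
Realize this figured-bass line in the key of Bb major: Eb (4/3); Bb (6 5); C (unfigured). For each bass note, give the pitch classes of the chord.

Eb, G, A, C | Bb, D, F, G | C, Eb, G

Eb (6/4/3): Eb, G, A, C.
Bb (6/5/3): Bb, D, F, G.
C (5/3): C, Eb, G.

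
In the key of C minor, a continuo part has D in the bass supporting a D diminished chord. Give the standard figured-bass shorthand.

D is the root of D diminished, so the chord is in root position.
A triad in root position is figured 5/3, conventionally abbreviated (no figures — root-position triad).

no figures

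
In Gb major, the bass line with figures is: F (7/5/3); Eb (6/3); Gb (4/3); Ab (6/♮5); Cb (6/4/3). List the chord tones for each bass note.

F (7/5/3): F, Ab, Cb, Eb.
Eb (6/3): Eb, Gb, Cb.
Gb (6/4/3): Gb, Bb, Cb, Eb.
Ab (6/♮5/3): Ab, Cb, E, F.
Cb (6/4/3): Cb, Eb, F, Ab.

F, Ab, Cb, Eb | Eb, Gb, Cb | Gb, Bb, Cb, Eb | Ab, Cb, E, F | Cb, Eb, F, Ab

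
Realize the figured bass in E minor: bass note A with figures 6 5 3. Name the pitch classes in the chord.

A, C, E, F#

A third above A in this key is C.
A fifth above A in this key is E.
A sixth above A in this key is F#.
Together with the bass A, this spells F# half-diminished seventh in first inversion.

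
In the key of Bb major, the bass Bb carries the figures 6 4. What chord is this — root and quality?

The figures 6 4 indicate a triad in second inversion.
In second inversion the root lies a fourth above the bass: a fourth above Bb in Bb major is Eb.
The chord tones are Bb, Eb, G, giving Eb major.

Eb major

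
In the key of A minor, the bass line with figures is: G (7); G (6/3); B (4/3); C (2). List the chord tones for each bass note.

G (7/5/3): G, B, D, F.
G (6/3): G, B, E.
B (6/4/3): B, D, E, G.
C (6/4/2): C, D, F, A.

G, B, D, F | G, B, E | B, D, E, G | C, D, F, A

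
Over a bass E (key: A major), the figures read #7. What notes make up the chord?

E, G#, B, D#

The written figures #7 are shorthand for 7/5/3: the 5/3 are implied.
A third above E in this key is G#.
A fifth above E in this key is B.
A seventh above E in this key is D, raised to D# by the sharp.
Together with the bass E, this spells E major seventh in root position.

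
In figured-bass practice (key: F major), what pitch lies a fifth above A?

E

Counting 4 letter steps above A lands on E; in F major, that letter is E.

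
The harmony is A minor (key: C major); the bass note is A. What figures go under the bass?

A is the root of A minor, so the chord is in root position.
A triad in root position is figured 5/3, conventionally abbreviated (no figures — root-position triad).

no figures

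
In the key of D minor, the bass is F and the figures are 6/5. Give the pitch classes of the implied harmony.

The written figures 6/5 are shorthand for 6/5/3: the 3 is implied.
A third above F in this key is A.
A fifth above F in this key is C.
A sixth above F in this key is D.
Together with the bass F, this spells D minor seventh in first inversion.

F, A, C, D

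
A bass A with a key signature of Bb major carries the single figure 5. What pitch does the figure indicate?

Eb

Counting 4 letter steps above A lands on E; in Bb major, that letter is Eb.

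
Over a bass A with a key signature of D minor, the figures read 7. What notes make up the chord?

A, C, E, G

The written figures 7 are shorthand for 7/5/3: the 5/3 are implied.
A third above A in this key is C.
A fifth above A in this key is E.
A seventh above A in this key is G.
Together with the bass A, this spells A minor seventh in root position.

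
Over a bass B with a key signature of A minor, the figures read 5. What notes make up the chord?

The written figures 5 are shorthand for 5/3: the 3 is implied.
A third above B in this key is D.
A fifth above B in this key is F.
Together with the bass B, this spells B diminished in root position.

B, D, F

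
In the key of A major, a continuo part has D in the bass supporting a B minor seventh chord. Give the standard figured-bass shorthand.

6/5

D is the third of B minor seventh, so the chord is in first inversion.
A seventh chord in first inversion is figured 6/5/3, conventionally abbreviated 6/5.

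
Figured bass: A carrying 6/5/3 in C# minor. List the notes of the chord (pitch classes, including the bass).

A, C#, E, F#

A third above A in this key is C#.
A fifth above A in this key is E.
A sixth above A in this key is F#.
Together with the bass A, this spells F# minor seventh in first inversion.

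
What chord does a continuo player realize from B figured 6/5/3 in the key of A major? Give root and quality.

G# half-diminished seventh

The figures 6/5/3 indicate a seventh chord in first inversion.
In first inversion the root lies a sixth above the bass: a sixth above B in A major is G#.
The chord tones are B, D, F#, G#, giving G# half-diminished seventh.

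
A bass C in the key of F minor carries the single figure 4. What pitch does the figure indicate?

F

Counting 3 letter steps above C lands on F; in F minor, that letter is F.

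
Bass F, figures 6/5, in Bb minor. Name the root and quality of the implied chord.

Db major seventh

The figures 6/5 indicate a seventh chord in first inversion.
In first inversion the root lies a sixth above the bass: a sixth above F in Bb minor is Db.
The chord tones are F, Ab, C, Db, giving Db major seventh.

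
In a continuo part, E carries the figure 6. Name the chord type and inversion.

6 is shorthand for 6/3.
Intervals of 6/3 above the bass form a triad; the bass is the third, so this is first inversion.

triad, first inversion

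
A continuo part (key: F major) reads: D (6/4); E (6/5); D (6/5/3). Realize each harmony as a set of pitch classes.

D (6/4): D, G, Bb.
E (6/5/3): E, G, Bb, C.
D (6/5/3): D, F, A, Bb.

D, G, Bb | E, G, Bb, C | D, F, A, Bb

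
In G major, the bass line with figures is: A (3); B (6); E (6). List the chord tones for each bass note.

A (5/3): A, C, E.
B (6/3): B, D, G.
E (6/3): E, G, C.

A, C, E | B, D, G | E, G, C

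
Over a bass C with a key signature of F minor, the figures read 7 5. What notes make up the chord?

C, Eb, G, Bb

The written figures 7 5 are shorthand for 7/5/3: the 3 is implied.
A third above C in this key is Eb.
A fifth above C in this key is G.
A seventh above C in this key is Bb.
Together with the bass C, this spells C minor seventh in root position.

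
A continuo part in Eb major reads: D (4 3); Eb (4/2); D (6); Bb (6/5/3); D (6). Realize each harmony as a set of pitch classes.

D, F, G, Bb | Eb, F, Ab, C | D, F, Bb | Bb, D, F, G | D, F, Bb

D (6/4/3): D, F, G, Bb.
Eb (6/4/2): Eb, F, Ab, C.
D (6/3): D, F, Bb.
Bb (6/5/3): Bb, D, F, G.
D (6/3): D, F, Bb.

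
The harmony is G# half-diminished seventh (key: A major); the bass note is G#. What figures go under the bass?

7

G# is the root of G# half-diminished seventh, so the chord is in root position.
A seventh chord in root position is figured 7/5/3, conventionally abbreviated 7.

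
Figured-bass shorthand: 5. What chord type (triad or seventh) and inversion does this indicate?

triad, root position

5 is shorthand for 5/3.
Intervals of 5/3 above the bass form a triad; the bass is the root, so this is root position.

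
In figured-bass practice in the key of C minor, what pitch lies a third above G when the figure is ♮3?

B

Counting 2 letter steps above G lands on B; in C minor, that letter is Bb.
The ♮3 figure makes it natural, giving B.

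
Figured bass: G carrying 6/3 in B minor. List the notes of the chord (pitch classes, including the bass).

A third above G in this key is B.
A sixth above G in this key is E.
Together with the bass G, this spells E minor in first inversion.

G, B, E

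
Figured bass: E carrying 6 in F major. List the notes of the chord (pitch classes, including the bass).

The written figures 6 are shorthand for 6/3: the 3 is implied.
A third above E in this key is G.
A sixth above E in this key is C.
Together with the bass E, this spells C major in first inversion.

E, G, C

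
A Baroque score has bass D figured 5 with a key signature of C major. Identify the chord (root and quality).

The figures 5 indicate a triad in root position.
In root position the bass is the root, so the root is D.
The chord tones are D, F, A, giving D minor.

D minor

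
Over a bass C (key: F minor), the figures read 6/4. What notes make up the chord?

C, F, Ab

A fourth above C in this key is F.
A sixth above C in this key is Ab.
Together with the bass C, this spells F minor in second inversion.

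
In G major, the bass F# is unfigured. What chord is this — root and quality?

F# diminished

An unfigured bass indicates a triad in root position.
In root position the bass is the root, so the root is F#.
The chord tones are F#, A, C, giving F# diminished.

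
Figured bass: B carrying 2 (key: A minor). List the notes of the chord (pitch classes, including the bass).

B, C, E, G

The written figures 2 are shorthand for 6/4/2: the 6/4 are implied.
A second above B in this key is C.
A fourth above B in this key is E.
A sixth above B in this key is G.
Together with the bass B, this spells C major seventh in third inversion.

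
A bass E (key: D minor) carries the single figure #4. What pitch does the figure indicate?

Counting 3 letter steps above E lands on A; in D minor, that letter is A.
The #4 figure raises it a semitone, giving A#.

A#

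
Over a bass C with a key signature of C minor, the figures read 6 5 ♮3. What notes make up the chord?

A third above C in this key is Eb, made natural (E) by the ♮ figure.
A fifth above C in this key is G.
A sixth above C in this key is Ab.
Together with the bass C, this spells Ab augmented major seventh in first inversion.

C, E, G, Ab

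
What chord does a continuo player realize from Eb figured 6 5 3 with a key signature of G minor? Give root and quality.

C minor seventh

The figures 6 5 3 indicate a seventh chord in first inversion.
In first inversion the root lies a sixth above the bass: a sixth above Eb in G minor is C.
The chord tones are Eb, G, Bb, C, giving C minor seventh.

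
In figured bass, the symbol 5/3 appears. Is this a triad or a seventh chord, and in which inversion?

triad, root position

Intervals of 5/3 above the bass form a triad; the bass is the root, so this is root position.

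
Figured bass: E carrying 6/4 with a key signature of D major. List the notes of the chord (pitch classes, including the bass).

A fourth above E in this key is A.
A sixth above E in this key is C#.
Together with the bass E, this spells A major in second inversion.

E, A, C#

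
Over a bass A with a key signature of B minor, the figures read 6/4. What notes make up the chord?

A fourth above A in this key is D.
A sixth above A in this key is F#.
Together with the bass A, this spells D major in second inversion.

A, D, F#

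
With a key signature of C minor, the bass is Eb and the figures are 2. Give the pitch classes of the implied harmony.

Eb, F, Ab, C

The written figures 2 are shorthand for 6/4/2: the 6/4 are implied.
A second above Eb in this key is F.
A fourth above Eb in this key is Ab.
A sixth above Eb in this key is C.
Together with the bass Eb, this spells F minor seventh in third inversion.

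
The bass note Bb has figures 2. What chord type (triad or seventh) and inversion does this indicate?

2 is shorthand for 6/4/2.
Intervals of 6/4/2 above the bass form a seventh chord; the bass is the seventh, so this is third inversion.

seventh chord, third inversion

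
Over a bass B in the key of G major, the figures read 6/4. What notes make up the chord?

B, E, G

A fourth above B in this key is E.
A sixth above B in this key is G.
Together with the bass B, this spells E minor in second inversion.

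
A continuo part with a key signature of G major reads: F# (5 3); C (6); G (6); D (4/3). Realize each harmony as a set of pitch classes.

F#, A, C | C, E, A | G, B, E | D, F#, G, B

F# (5/3): F#, A, C.
C (6/3): C, E, A.
G (6/3): G, B, E.
D (6/4/3): D, F#, G, B.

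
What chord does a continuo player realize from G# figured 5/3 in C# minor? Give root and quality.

The figures 5/3 indicate a triad in root position.
In root position the bass is the root, so the root is G#.
The chord tones are G#, B, D#, giving G# minor.

G# minor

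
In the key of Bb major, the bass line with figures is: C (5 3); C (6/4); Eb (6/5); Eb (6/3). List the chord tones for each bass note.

C, Eb, G | C, F, A | Eb, G, Bb, C | Eb, G, C

C (5/3): C, Eb, G.
C (6/4): C, F, A.
Eb (6/5/3): Eb, G, Bb, C.
Eb (6/3): Eb, G, C.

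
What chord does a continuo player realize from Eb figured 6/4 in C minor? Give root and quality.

Ab major

The figures 6/4 indicate a triad in second inversion.
In second inversion the root lies a fourth above the bass: a fourth above Eb in C minor is Ab.
The chord tones are Eb, Ab, C, giving Ab major.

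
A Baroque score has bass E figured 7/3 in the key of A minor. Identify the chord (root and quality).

E minor seventh

The figures 7/3 indicate a seventh chord in root position.
In root position the bass is the root, so the root is E.
The chord tones are E, G, B, D, giving E minor seventh.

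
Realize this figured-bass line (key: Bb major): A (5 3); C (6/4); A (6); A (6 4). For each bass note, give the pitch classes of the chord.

A, C, Eb | C, F, A | A, C, F | A, D, F

A (5/3): A, C, Eb.
C (6/4): C, F, A.
A (6/3): A, C, F.
A (6/4): A, D, F.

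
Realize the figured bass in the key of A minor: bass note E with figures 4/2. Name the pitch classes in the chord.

The written figures 4/2 are shorthand for 6/4/2: the 6 is implied.
A second above E in this key is F.
A fourth above E in this key is A.
A sixth above E in this key is C.
Together with the bass E, this spells F major seventh in third inversion.

E, F, A, C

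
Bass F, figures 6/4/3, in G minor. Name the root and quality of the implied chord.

The figures 6/4/3 indicate a seventh chord in second inversion.
In second inversion the root lies a fourth above the bass: a fourth above F in G minor is Bb.
The chord tones are F, A, Bb, D, giving Bb major seventh.

Bb major seventh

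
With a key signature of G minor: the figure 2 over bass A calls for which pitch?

Bb

Counting 1 letter step above A lands on B; in G minor, that letter is Bb.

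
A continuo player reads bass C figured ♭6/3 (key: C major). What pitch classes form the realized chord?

C, E, Ab

A third above C in this key is E.
A sixth above C in this key is A, lowered to Ab by the flat.
Together with the bass C, this spells Ab augmented in first inversion.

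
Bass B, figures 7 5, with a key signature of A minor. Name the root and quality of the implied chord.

B half-diminished seventh

The figures 7 5 indicate a seventh chord in root position.
In root position the bass is the root, so the root is B.
The chord tones are B, D, F, A, giving B half-diminished seventh.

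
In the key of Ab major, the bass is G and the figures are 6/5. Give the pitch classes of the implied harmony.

The written figures 6/5 are shorthand for 6/5/3: the 3 is implied.
A third above G in this key is Bb.
A fifth above G in this key is Db.
A sixth above G in this key is Eb.
Together with the bass G, this spells Eb dominant seventh in first inversion.

G, Bb, Db, Eb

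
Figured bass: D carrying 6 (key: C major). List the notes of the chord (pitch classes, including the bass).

D, F, B

The written figures 6 are shorthand for 6/3: the 3 is implied.
A third above D in this key is F.
A sixth above D in this key is B.
Together with the bass D, this spells B diminished in first inversion.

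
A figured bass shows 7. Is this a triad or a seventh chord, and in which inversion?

seventh chord, root position

7 is shorthand for 7/5/3.
Intervals of 7/5/3 above the bass form a seventh chord; the bass is the root, so this is root position.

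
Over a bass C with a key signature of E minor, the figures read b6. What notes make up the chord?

The written figures b6 are shorthand for 6/3: the 3 is implied.
A third above C in this key is E.
A sixth above C in this key is A, lowered to Ab by the flat.
Together with the bass C, this spells Ab augmented in first inversion.

C, E, Ab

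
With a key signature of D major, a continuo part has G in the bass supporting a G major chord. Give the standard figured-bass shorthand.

no figures

G is the root of G major, so the chord is in root position.
A triad in root position is figured 5/3, conventionally abbreviated (no figures — root-position triad).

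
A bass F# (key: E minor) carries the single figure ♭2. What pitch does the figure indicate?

Counting 1 letter step above F# lands on G; in E minor, that letter is G.
The b2 figure lowers it a semitone, giving Gb.

Gb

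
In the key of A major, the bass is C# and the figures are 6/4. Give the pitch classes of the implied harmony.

C#, F#, A

A fourth above C# in this key is F#.
A sixth above C# in this key is A.
Together with the bass C#, this spells F# minor in second inversion.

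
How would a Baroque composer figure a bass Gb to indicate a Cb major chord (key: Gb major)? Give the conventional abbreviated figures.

Gb is the fifth of Cb major, so the chord is in second inversion.
A triad in second inversion is figured 6/4, conventionally abbreviated 6/4.

6/4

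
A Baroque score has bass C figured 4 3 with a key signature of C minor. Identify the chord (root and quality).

The figures 4 3 indicate a seventh chord in second inversion.
In second inversion the root lies a fourth above the bass: a fourth above C in C minor is F.
The chord tones are C, Eb, F, Ab, giving F minor seventh.

F minor seventh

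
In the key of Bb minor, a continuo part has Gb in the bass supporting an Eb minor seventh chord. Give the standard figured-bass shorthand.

Gb is the third of Eb minor seventh, so the chord is in first inversion.
A seventh chord in first inversion is figured 6/5/3, conventionally abbreviated 6/5.

6/5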